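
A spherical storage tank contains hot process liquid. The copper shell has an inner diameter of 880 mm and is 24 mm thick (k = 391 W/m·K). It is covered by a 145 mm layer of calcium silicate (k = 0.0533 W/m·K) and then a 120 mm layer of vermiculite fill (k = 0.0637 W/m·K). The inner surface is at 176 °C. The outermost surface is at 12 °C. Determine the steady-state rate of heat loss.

Spherical conduction: R = (1/r_in − 1/r_out)/(4πk) per layer; series-sum.
R_copper shell = (1/0.44 − 1/0.464)/(4π×391) = 2.393×10^-5 K/W
R_calcium silicate = (1/0.464 − 1/0.609)/(4π×0.0533) = 0.7661 K/W
R_vermiculite fill = (1/0.609 − 1/0.729)/(4π×0.0637) = 0.3377 K/W
R_total = 1.104 K/W
Q = ΔT/R_total = 164/1.104

Q ≈ 149 W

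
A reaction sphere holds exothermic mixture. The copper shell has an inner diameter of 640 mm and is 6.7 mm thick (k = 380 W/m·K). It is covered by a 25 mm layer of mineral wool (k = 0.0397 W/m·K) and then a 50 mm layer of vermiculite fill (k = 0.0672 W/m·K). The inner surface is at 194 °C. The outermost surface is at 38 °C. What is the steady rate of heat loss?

Spherical conduction: R = (1/r_in − 1/r_out)/(4πk) per layer; series-sum.
R_copper shell = (1/0.32 − 1/0.3267)/(4π×380) = 1.342×10^-5 K/W
R_mineral wool = (1/0.3267 − 1/0.3517)/(4π×0.0397) = 0.4361 K/W
R_vermiculite fill = (1/0.3517 − 1/0.4017)/(4π×0.0672) = 0.4191 K/W
R_total = 0.8552 K/W
Q = ΔT/R_total = 156/0.8552

Q ≈ 182 W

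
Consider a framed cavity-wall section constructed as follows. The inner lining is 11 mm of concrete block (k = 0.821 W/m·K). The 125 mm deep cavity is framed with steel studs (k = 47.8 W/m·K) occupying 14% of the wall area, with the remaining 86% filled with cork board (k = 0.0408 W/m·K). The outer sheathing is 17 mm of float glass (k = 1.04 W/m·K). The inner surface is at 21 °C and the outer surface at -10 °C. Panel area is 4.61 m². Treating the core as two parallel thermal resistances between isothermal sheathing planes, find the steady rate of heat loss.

Sheathing layers in series; stud and cavity paths in parallel between them.
R_inner = 0.011/(0.821×4.61) = 0.002906 K/W
R_stud  = 0.125/(47.8×0.14×4.61) = 0.004052 K/W
R_cav   = 0.125/(0.0408×0.86×4.61) = 0.7728 K/W
1/R_core = 1/R_stud + 1/R_cav → R_core = 0.004031 K/W
R_outer = 0.017/(1.04×4.61) = 0.003546 K/W
R_total = 0.01048 K/W
Q = ΔT/R_total = 31/0.01048

Q ≈ 2960 W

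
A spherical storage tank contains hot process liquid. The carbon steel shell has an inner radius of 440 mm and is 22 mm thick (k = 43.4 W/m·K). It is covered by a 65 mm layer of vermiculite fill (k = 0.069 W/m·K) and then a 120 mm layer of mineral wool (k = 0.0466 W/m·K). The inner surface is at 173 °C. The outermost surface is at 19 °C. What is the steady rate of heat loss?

Radial (spherical) resistances in series:
R_carbon steel shell = (1/0.44 − 1/0.462)/(4π×43.4) = 1.984×10^-4 K/W
R_vermiculite fill = (1/0.462 − 1/0.527)/(4π×0.069) = 0.3079 K/W
R_mineral wool = (1/0.527 − 1/0.647)/(4π×0.0466) = 0.601 K/W
R_total = 0.9091 K/W
Q = ΔT/R_total = 154/0.9091

Q ≈ 169 W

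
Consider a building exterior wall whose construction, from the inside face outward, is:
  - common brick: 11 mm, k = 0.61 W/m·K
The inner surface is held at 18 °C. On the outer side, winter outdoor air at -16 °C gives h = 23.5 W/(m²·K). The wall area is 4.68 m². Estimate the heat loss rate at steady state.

Treating each layer as a thermal resistance in series:
R_common brick = L/(kA) = 0.011/(0.61×4.68) = 0.003853 K/W
R_outer film = 1/(h_o·A) = 1/(23.5×4.68) = 0.009093 K/W
R_total = 0.01295 K/W
Q = ΔT / R_total = 34 / 0.01295

Q ≈ 2630 W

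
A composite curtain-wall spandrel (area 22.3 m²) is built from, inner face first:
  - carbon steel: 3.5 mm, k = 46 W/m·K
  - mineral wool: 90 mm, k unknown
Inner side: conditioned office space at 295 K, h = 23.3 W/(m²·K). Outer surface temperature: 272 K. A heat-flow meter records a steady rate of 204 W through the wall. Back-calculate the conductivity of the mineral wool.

k ≈ 0.0364 W/(m·K)

Thermal resistances in series:
R_inner film = 1/(h_i·A) = 1/(23.3×22.3) = 0.001925 K/W
R_carbon steel = L/(kA) = 0.0035/(46×22.3) = 3.412×10^-6 K/W
Sum of known resistances R_other = 0.001928 K/W
Total R = ΔT/Q = 23/204 = 0.1127 K/W
R_mineral wool = R_total − R_other = 0.1108 K/W
k = L/(R·A) = 0.09/(0.1108×22.3)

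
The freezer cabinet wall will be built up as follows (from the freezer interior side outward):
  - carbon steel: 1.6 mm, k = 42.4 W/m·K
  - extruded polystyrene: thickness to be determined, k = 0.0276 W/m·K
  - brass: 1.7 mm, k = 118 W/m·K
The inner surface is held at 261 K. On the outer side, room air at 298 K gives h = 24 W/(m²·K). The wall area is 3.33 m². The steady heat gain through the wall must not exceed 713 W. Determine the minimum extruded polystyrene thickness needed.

Model the wall as resistances in series:
R_carbon steel = L/(kA) = 0.0016/(42.4×3.33) = 1.133×10^-5 K/W
R_brass = L/(kA) = 0.0017/(118×3.33) = 4.326×10^-6 K/W
R_outer film = 1/(h_o·A) = 1/(24×3.33) = 0.01251 K/W
Sum of the known resistances R_other = 0.01253 K/W
Required total resistance R_tot = ΔT/Q_allow = 37/713 = 0.05189 K/W
R_extruded polystyrene = R_tot − R_other = 0.03937 K/W
L = R·k·A = 0.03937×0.0276×3.33

L ≈ 3.62 mm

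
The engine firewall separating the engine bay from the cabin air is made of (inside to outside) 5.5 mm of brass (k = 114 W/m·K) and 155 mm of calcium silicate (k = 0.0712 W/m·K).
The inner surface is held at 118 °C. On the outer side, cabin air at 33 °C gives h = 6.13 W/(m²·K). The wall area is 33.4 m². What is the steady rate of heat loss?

Model the wall as resistances in series:
R_brass = L/(kA) = 0.0055/(114×33.4) = 1.444×10^-6 K/W
R_calcium silicate = L/(kA) = 0.155/(0.0712×33.4) = 0.06518 K/W
R_outer film = 1/(h_o·A) = 1/(6.13×33.4) = 0.004884 K/W
R_total = 0.07006 K/W
Q = ΔT / R_total = 85 / 0.07006

Q ≈ 1210 W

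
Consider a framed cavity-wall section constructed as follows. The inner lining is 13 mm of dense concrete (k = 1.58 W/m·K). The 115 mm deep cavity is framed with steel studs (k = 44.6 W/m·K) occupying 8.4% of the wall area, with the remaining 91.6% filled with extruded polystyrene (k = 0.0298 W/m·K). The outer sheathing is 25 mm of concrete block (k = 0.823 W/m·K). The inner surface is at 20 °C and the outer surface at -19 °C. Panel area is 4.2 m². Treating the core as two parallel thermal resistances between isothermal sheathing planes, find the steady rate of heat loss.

Q ≈ 2370 W

Sheathing layers in series; stud and cavity paths in parallel between them.
R_inner = 0.013/(1.58×4.2) = 0.001959 K/W
R_stud  = 0.115/(44.6×0.084×4.2) = 0.007309 K/W
R_cav   = 0.115/(0.0298×0.916×4.2) = 1.003 K/W
1/R_core = 1/R_stud + 1/R_cav → R_core = 0.007256 K/W
R_outer = 0.025/(0.823×4.2) = 0.007233 K/W
R_total = 0.01645 K/W
Q = ΔT/R_total = 39/0.01645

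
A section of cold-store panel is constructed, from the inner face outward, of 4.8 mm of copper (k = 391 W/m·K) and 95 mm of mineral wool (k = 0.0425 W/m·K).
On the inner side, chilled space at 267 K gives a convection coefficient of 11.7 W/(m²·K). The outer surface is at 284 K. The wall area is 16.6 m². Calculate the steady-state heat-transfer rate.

Thermal resistances in series:
R_inner film = 1/(h_i·A) = 1/(11.7×16.6) = 0.005149 K/W
R_copper = L/(kA) = 0.0048/(391×16.6) = 7.395×10^-7 K/W
R_mineral wool = L/(kA) = 0.095/(0.0425×16.6) = 0.1347 K/W
R_total = 0.1398 K/W
Q = ΔT / R_total = 17 / 0.1398

Q ≈ 122 W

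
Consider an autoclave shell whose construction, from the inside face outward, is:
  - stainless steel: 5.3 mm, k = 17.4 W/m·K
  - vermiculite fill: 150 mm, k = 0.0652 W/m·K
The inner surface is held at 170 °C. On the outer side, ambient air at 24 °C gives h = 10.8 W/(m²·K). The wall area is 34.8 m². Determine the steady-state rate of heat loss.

Model the wall as resistances in series:
R_stainless steel = L/(kA) = 0.0053/(17.4×34.8) = 8.753×10^-6 K/W
R_vermiculite fill = L/(kA) = 0.15/(0.0652×34.8) = 0.06611 K/W
R_outer film = 1/(h_o·A) = 1/(10.8×34.8) = 0.002661 K/W
R_total = 0.06878 K/W
Q = ΔT / R_total = 146 / 0.06878

Q ≈ 2120 W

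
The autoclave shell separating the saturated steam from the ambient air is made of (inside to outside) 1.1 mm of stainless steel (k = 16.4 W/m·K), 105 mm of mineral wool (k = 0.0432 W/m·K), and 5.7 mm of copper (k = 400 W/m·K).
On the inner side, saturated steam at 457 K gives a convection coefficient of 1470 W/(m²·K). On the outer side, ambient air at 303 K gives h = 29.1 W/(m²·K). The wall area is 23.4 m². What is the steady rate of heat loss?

Q ≈ 1460 W

Thermal resistances in series:
R_inner film = 1/(h_i·A) = 1/(1470×23.4) = 2.907×10^-5 K/W
R_stainless steel = L/(kA) = 0.0011/(16.4×23.4) = 2.866×10^-6 K/W
R_mineral wool = L/(kA) = 0.105/(0.0432×23.4) = 0.1039 K/W
R_copper = L/(kA) = 0.0057/(400×23.4) = 6.09×10^-7 K/W
R_outer film = 1/(h_o·A) = 1/(29.1×23.4) = 0.001469 K/W
R_total = 0.1054 K/W
Q = ΔT / R_total = 154 / 0.1054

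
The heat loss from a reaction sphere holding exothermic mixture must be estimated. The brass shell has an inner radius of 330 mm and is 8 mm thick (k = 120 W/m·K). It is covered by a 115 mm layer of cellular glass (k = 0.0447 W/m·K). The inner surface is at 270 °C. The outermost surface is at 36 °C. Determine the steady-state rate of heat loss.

Radial (spherical) resistances in series:
R_brass shell = (1/0.33 − 1/0.338)/(4π×120) = 4.756×10^-5 K/W
R_cellular glass = (1/0.338 − 1/0.453)/(4π×0.0447) = 1.337 K/W
R_total = 1.337 K/W
Q = ΔT/R_total = 234/1.337

Q ≈ 175 W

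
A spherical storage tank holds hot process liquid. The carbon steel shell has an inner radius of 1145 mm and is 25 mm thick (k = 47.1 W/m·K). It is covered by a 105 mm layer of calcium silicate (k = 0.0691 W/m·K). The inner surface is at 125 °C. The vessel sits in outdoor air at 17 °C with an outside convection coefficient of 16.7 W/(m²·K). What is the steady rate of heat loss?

Q ≈ 1290 W

Spherical conduction: R = (1/r_in − 1/r_out)/(4πk) per layer; series-sum.
R_carbon steel shell = (1/1.145 − 1/1.17)/(4π×47.1) = 3.153×10^-5 K/W
R_calcium silicate = (1/1.17 − 1/1.275)/(4π×0.0691) = 0.08106 K/W
R_outer film = 1/(h·4πr_o²) = 1/(16.7×4π×1.275²) = 0.002931 K/W
R_total = 0.08402 K/W
Q = ΔT/R_total = 108/0.08402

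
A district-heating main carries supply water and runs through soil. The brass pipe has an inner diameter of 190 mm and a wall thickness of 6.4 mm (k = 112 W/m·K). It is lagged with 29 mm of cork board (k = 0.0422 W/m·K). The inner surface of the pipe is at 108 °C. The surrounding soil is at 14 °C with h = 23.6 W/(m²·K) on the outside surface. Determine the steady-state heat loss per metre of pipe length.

Treating each annulus and film as a series resistance:
R_brass pipe wall = ln(101.4/95)/(2π×112×1) = 9.265×10^-5 K/W
R_cork board = ln(130.4/101.4)/(2π×0.0422×1) = 0.9486 K/W
R_outer film = 1/(h_o·2πr_oL) = 1/(23.6×2π×0.1304×1) = 0.05172 K/W
R_total = 1 K/W
Q = ΔT/R_total = 94/1

q′ ≈ 94 W/m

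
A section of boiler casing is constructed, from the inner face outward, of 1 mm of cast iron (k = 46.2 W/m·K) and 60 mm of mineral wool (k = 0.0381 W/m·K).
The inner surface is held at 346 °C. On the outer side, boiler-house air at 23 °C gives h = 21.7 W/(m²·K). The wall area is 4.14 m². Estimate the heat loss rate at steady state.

Q ≈ 825 W

Thermal resistances in series:
R_cast iron = L/(kA) = 0.001/(46.2×4.14) = 5.228×10^-6 K/W
R_mineral wool = L/(kA) = 0.06/(0.0381×4.14) = 0.3804 K/W
R_outer film = 1/(h_o·A) = 1/(21.7×4.14) = 0.01113 K/W
R_total = 0.3915 K/W
Q = ΔT / R_total = 323 / 0.3915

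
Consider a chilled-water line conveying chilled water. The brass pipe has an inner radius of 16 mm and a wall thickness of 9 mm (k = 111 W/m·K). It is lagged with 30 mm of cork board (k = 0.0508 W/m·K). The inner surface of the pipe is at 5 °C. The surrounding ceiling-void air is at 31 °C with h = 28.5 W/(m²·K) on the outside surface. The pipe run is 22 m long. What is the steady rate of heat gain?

Q ≈ 222 W

For a radial system each layer contributes R = ln(r_out/r_in)/(2πkL); films add R = 1/(hA).
R_brass pipe wall = ln(25/16)/(2π×111×22) = 2.909×10^-5 K/W
R_cork board = ln(55/25)/(2π×0.0508×22) = 0.1123 K/W
R_outer film = 1/(h_o·2πr_oL) = 1/(28.5×2π×0.055×22) = 0.004615 K/W
R_total = 0.1169 K/W
Q = ΔT/R_total = 26/0.1169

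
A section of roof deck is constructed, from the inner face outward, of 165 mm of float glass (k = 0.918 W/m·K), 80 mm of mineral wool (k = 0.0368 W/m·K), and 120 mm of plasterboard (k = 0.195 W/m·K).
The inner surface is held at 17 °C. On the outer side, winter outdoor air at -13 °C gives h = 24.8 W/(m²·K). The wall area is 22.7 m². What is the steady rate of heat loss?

Using the resistance-network approach (series):
R_float glass = L/(kA) = 0.165/(0.918×22.7) = 0.007918 K/W
R_mineral wool = L/(kA) = 0.08/(0.0368×22.7) = 0.09577 K/W
R_plasterboard = L/(kA) = 0.12/(0.195×22.7) = 0.02711 K/W
R_outer film = 1/(h_o·A) = 1/(24.8×22.7) = 0.001776 K/W
R_total = 0.1326 K/W
Q = ΔT / R_total = 30 / 0.1326

Q ≈ 226 W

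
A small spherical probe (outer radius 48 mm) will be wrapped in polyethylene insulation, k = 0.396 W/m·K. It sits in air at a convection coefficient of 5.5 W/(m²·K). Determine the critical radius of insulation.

For a sphere r_cr = 2k/h = 2×0.396/5.5
r_cr = 144 mm; since the bare radius (48 mm) is below r_cr, adding a thin layer of insulation will *increase* heat loss.

r_cr ≈ 144 mm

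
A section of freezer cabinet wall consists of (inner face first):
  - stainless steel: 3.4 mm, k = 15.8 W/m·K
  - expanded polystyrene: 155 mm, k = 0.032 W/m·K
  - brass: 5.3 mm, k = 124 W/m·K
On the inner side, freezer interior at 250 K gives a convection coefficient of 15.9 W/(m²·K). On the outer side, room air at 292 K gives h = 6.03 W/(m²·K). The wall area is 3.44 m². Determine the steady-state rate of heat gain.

Q ≈ 28.5 W

Model the wall as resistances in series:
R_inner film = 1/(h_i·A) = 1/(15.9×3.44) = 0.01828 K/W
R_stainless steel = L/(kA) = 0.0034/(15.8×3.44) = 6.256×10^-5 K/W
R_expanded polystyrene = L/(kA) = 0.155/(0.032×3.44) = 1.408 K/W
R_brass = L/(kA) = 0.0053/(124×3.44) = 1.242×10^-5 K/W
R_outer film = 1/(h_o·A) = 1/(6.03×3.44) = 0.04821 K/W
R_total = 1.475 K/W
Q = ΔT / R_total = 42 / 1.475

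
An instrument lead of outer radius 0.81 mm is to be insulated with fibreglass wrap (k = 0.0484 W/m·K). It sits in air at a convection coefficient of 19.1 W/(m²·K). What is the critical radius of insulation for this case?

For a cylinder r_cr = k/h = 0.0484/19.1
r_cr = 2.53 mm; since the bare radius (0.81 mm) is below r_cr, adding a thin layer of insulation will *increase* heat loss.

r_cr ≈ 2.53 mm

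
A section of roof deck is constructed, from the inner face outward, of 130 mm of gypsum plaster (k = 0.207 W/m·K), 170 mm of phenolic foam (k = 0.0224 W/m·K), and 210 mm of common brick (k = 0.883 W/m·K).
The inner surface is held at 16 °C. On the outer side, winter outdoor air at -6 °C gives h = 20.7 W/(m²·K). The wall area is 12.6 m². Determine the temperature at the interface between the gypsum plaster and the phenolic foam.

Treating each layer as a thermal resistance in series:
R_gypsum plaster = L/(kA) = 0.13/(0.207×12.6) = 0.04984 K/W
R_phenolic foam = L/(kA) = 0.17/(0.0224×12.6) = 0.6023 K/W
R_common brick = L/(kA) = 0.21/(0.883×12.6) = 0.01888 K/W
R_outer film = 1/(h_o·A) = 1/(20.7×12.6) = 0.003834 K/W
R_total = 0.6749 K/W;  Q = ΔT/R_total = 22/0.6749 = 32.6 W
T_interface = T_inner − Q·ΣR(inner→interface) = 16 − 32.6×0.04984

T ≈ 14.4 °C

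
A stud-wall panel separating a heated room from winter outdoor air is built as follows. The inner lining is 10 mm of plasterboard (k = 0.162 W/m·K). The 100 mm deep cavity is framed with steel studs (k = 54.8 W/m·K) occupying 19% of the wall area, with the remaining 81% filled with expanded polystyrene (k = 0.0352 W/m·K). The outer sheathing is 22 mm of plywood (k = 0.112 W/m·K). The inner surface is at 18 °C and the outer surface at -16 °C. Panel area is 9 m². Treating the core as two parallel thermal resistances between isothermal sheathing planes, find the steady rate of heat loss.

Q ≈ 1140 W

Sheathing layers in series; stud and cavity paths in parallel between them.
R_inner = 0.01/(0.162×9) = 0.006859 K/W
R_stud  = 0.1/(54.8×0.19×9) = 0.001067 K/W
R_cav   = 0.1/(0.0352×0.81×9) = 0.3897 K/W
1/R_core = 1/R_stud + 1/R_cav → R_core = 0.001064 K/W
R_outer = 0.022/(0.112×9) = 0.02183 K/W
R_total = 0.02975 K/W
Q = ΔT/R_total = 34/0.02975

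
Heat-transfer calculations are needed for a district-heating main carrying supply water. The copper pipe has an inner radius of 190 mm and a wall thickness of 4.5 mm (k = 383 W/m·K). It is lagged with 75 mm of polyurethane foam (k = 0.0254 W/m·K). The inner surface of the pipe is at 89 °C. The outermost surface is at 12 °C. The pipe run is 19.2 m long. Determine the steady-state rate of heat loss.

Radial resistances (cylindrical: R_cond = ln(r_o/r_i)/(2πkL), R_conv = 1/(h·2πrL)):
R_copper pipe wall = ln(194.5/190)/(2π×383×19.2) = 5.066×10^-7 K/W
R_polyurethane foam = ln(269.5/194.5)/(2π×0.0254×19.2) = 0.1064 K/W
R_total = 0.1064 K/W
Q = ΔT/R_total = 77/0.1064

Q ≈ 723 W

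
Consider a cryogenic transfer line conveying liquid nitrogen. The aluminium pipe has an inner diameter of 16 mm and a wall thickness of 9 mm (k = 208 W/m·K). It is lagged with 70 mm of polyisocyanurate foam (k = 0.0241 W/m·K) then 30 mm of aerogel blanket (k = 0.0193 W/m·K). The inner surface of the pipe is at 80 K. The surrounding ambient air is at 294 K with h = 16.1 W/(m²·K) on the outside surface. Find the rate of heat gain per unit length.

q′ ≈ 16.1 W/m

Per-layer cylindrical resistances, series-summed:
R_aluminium pipe wall = ln(17/8)/(2π×208×1) = 5.768×10^-4 K/W
R_polyisocyanurate foam = ln(87/17)/(2π×0.0241×1) = 10.78 K/W
R_aerogel blanket = ln(117/87)/(2π×0.0193×1) = 2.443 K/W
R_outer film = 1/(h_o·2πr_oL) = 1/(16.1×2π×0.117×1) = 0.08449 K/W
R_total = 13.31 K/W
Q = ΔT/R_total = 214/13.31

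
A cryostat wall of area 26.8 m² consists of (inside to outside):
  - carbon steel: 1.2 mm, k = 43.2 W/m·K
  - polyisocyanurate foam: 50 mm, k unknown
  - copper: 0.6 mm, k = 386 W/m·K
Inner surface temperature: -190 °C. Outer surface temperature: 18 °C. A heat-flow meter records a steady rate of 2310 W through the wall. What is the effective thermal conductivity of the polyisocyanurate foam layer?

Treating each layer as a thermal resistance in series:
R_carbon steel = L/(kA) = 0.0012/(43.2×26.8) = 1.036×10^-6 K/W
R_copper = L/(kA) = 0.0006/(386×26.8) = 5.8×10^-8 K/W
Sum of known resistances R_other = 1.094×10^-6 K/W
Total R = ΔT/Q = 208/2310 = 0.09004 K/W
R_polyisocyanurate foam = R_total − R_other = 0.09004 K/W
k = L/(R·A) = 0.05/(0.09004×26.8)

k ≈ 0.0207 W/(m·K)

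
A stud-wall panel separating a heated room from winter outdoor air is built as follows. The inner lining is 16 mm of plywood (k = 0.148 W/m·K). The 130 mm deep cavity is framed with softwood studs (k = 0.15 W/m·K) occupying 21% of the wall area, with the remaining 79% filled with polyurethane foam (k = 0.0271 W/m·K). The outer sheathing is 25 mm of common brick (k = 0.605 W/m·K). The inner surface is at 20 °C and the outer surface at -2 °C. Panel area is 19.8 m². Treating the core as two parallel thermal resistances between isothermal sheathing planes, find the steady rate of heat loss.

Sheathing layers in series; stud and cavity paths in parallel between them.
R_inner = 0.016/(0.148×19.8) = 0.00546 K/W
R_stud  = 0.13/(0.15×0.21×19.8) = 0.2084 K/W
R_cav   = 0.13/(0.0271×0.79×19.8) = 0.3067 K/W
1/R_core = 1/R_stud + 1/R_cav → R_core = 0.1241 K/W
R_outer = 0.025/(0.605×19.8) = 0.002087 K/W
R_total = 0.1316 K/W
Q = ΔT/R_total = 22/0.1316

Q ≈ 167 W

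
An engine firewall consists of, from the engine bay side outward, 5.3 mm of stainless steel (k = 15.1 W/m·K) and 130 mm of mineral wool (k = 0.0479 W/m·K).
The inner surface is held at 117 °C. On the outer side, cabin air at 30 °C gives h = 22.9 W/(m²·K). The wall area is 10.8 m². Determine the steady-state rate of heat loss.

Q ≈ 341 W

Using the resistance-network approach (series):
R_stainless steel = L/(kA) = 0.0053/(15.1×10.8) = 3.25×10^-5 K/W
R_mineral wool = L/(kA) = 0.13/(0.0479×10.8) = 0.2513 K/W
R_outer film = 1/(h_o·A) = 1/(22.9×10.8) = 0.004043 K/W
R_total = 0.2554 K/W
Q = ΔT / R_total = 87 / 0.2554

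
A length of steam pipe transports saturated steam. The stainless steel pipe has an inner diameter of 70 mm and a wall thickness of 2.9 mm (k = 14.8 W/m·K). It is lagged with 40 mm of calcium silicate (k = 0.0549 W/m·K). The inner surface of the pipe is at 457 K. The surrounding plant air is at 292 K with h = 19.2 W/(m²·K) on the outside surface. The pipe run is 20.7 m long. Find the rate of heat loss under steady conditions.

Q ≈ 1560 W

Treating each annulus and film as a series resistance:
R_stainless steel pipe wall = ln(37.9/35)/(2π×14.8×20.7) = 4.135×10^-5 K/W
R_calcium silicate = ln(77.9/37.9)/(2π×0.0549×20.7) = 0.1009 K/W
R_outer film = 1/(h_o·2πr_oL) = 1/(19.2×2π×0.0779×20.7) = 0.005141 K/W
R_total = 0.1061 K/W
Q = ΔT/R_total = 165/0.1061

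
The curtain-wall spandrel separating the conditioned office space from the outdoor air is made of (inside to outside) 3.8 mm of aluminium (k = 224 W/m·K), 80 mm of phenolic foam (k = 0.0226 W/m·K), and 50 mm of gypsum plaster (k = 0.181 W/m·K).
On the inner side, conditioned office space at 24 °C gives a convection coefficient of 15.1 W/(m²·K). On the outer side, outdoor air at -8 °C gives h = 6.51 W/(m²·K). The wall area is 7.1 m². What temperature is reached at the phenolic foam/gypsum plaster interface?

T ≈ -4.59 °C

Series thermal resistances:
R_inner film = 1/(h_i·A) = 1/(15.1×7.1) = 0.009327 K/W
R_aluminium = L/(kA) = 0.0038/(224×7.1) = 2.389×10^-6 K/W
R_phenolic foam = L/(kA) = 0.08/(0.0226×7.1) = 0.4986 K/W
R_gypsum plaster = L/(kA) = 0.05/(0.181×7.1) = 0.03891 K/W
R_outer film = 1/(h_o·A) = 1/(6.51×7.1) = 0.02164 K/W
R_total = 0.5684 K/W;  Q = ΔT/R_total = 32/0.5684 = 56.29 W
T_interface = T_inner − Q·ΣR(inner→interface) = 24 − 56.3×0.5079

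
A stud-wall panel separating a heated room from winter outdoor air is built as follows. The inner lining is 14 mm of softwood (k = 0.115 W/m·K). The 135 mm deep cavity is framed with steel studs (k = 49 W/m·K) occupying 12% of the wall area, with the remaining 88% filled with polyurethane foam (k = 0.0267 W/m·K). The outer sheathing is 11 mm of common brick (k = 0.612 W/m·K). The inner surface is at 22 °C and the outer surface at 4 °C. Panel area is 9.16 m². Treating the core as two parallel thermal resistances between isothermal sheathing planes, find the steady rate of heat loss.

Sheathing layers in series; stud and cavity paths in parallel between them.
R_inner = 0.014/(0.115×9.16) = 0.01329 K/W
R_stud  = 0.135/(49×0.12×9.16) = 0.002506 K/W
R_cav   = 0.135/(0.0267×0.88×9.16) = 0.6273 K/W
1/R_core = 1/R_stud + 1/R_cav → R_core = 0.002496 K/W
R_outer = 0.011/(0.612×9.16) = 0.001962 K/W
R_total = 0.01775 K/W
Q = ΔT/R_total = 18/0.01775

Q ≈ 1010 W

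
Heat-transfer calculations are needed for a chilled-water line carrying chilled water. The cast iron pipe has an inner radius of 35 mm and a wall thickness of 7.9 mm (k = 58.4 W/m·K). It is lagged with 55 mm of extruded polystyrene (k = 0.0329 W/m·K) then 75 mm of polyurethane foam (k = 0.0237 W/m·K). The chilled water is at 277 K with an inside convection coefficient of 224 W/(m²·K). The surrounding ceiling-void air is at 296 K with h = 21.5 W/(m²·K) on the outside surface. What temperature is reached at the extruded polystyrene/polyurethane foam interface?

Treating each annulus and film as a series resistance:
R_inner film = 1/(h_i·2πr₁L) = 1/(224×2π×0.035×1) = 0.0203 K/W
R_cast iron pipe wall = ln(42.9/35)/(2π×58.4×1) = 5.547×10^-4 K/W
R_extruded polystyrene = ln(97.9/42.9)/(2π×0.0329×1) = 3.991 K/W
R_polyurethane foam = ln(172.9/97.9)/(2π×0.0237×1) = 3.819 K/W
R_outer film = 1/(h_o·2πr_oL) = 1/(21.5×2π×0.1729×1) = 0.04281 K/W
R_total = 7.874 K/W
Q = ΔT/R_total = 19/7.874
Q = 2.41 W/m
T_interface = T_inner + Q·ΣR(inner→interface) = 277 + 2.41×4.012

T ≈ 287 K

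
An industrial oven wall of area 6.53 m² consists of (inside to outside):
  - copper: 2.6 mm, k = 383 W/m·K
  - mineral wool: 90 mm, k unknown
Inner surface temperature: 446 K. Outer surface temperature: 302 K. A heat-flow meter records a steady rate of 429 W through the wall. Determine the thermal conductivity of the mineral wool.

k ≈ 0.0411 W/(m·K)

Treating each layer as a thermal resistance in series:
R_copper = L/(kA) = 0.0026/(383×6.53) = 1.04×10^-6 K/W
Sum of known resistances R_other = 1.04×10^-6 K/W
Total R = ΔT/Q = 144/429 = 0.3357 K/W
R_mineral wool = R_total − R_other = 0.3357 K/W
k = L/(R·A) = 0.09/(0.3357×6.53)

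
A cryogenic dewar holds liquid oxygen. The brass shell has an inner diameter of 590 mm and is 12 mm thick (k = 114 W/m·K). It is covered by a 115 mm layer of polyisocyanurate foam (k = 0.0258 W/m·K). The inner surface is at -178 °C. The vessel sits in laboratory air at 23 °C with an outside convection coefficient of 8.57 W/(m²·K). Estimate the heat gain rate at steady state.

Radial (spherical) resistances in series:
R_brass shell = (1/0.295 − 1/0.307)/(4π×114) = 9.249×10^-5 K/W
R_polyisocyanurate foam = (1/0.307 − 1/0.422)/(4π×0.0258) = 2.738 K/W
R_outer film = 1/(h·4πr_o²) = 1/(8.57×4π×0.422²) = 0.05214 K/W
R_total = 2.79 K/W
Q = ΔT/R_total = 201/2.79

Q ≈ 72 W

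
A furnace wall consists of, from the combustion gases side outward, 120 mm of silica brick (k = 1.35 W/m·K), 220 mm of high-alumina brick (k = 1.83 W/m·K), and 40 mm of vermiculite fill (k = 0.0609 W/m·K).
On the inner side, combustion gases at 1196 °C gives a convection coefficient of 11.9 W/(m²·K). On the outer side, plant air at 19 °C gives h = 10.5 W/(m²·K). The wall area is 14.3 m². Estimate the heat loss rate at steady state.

Q ≈ 16100 W

Series thermal resistances:
R_inner film = 1/(h_i·A) = 1/(11.9×14.3) = 0.005876 K/W
R_silica brick = L/(kA) = 0.12/(1.35×14.3) = 0.006216 K/W
R_high-alumina brick = L/(kA) = 0.22/(1.83×14.3) = 0.008407 K/W
R_vermiculite fill = L/(kA) = 0.04/(0.0609×14.3) = 0.04593 K/W
R_outer film = 1/(h_o·A) = 1/(10.5×14.3) = 0.00666 K/W
R_total = 0.07309 K/W
Q = ΔT / R_total = 1177 / 0.07309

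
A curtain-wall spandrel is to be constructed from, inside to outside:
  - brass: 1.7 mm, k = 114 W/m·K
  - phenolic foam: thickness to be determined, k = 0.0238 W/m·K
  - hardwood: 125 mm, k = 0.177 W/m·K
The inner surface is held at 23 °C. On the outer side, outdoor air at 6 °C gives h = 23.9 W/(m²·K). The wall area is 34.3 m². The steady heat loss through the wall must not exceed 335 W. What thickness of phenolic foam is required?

L ≈ 23.6 mm

Model the wall as resistances in series:
R_brass = L/(kA) = 0.0017/(114×34.3) = 4.348×10^-7 K/W
R_hardwood = L/(kA) = 0.125/(0.177×34.3) = 0.02059 K/W
R_outer film = 1/(h_o·A) = 1/(23.9×34.3) = 0.00122 K/W
Sum of the known resistances R_other = 0.02181 K/W
Required total resistance R_tot = ΔT/Q_allow = 17/335 = 0.05075 K/W
R_phenolic foam = R_tot − R_other = 0.02894 K/W
L = R·k·A = 0.02894×0.0238×34.3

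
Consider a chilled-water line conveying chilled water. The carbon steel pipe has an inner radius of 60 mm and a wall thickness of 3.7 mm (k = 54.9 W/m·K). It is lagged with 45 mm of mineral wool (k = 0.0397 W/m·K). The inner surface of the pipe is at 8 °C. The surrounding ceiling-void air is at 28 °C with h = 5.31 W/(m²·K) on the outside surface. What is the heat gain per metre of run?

Treating each annulus and film as a series resistance:
R_carbon steel pipe wall = ln(63.7/60)/(2π×54.9×1) = 1.735×10^-4 K/W
R_mineral wool = ln(108.7/63.7)/(2π×0.0397×1) = 2.142 K/W
R_outer film = 1/(h_o·2πr_oL) = 1/(5.31×2π×0.1087×1) = 0.2757 K/W
R_total = 2.418 K/W
Q = ΔT/R_total = 20/2.418

q′ ≈ 8.27 W/m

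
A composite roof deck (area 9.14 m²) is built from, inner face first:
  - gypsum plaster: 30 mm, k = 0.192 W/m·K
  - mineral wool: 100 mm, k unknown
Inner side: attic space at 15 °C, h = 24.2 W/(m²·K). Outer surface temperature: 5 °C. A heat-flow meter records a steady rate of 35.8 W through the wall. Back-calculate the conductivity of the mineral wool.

Treating each layer as a thermal resistance in series:
R_inner film = 1/(h_i·A) = 1/(24.2×9.14) = 0.004521 K/W
R_gypsum plaster = L/(kA) = 0.03/(0.192×9.14) = 0.0171 K/W
Sum of known resistances R_other = 0.02162 K/W
Total R = ΔT/Q = 10/35.8 = 0.2793 K/W
R_mineral wool = R_total − R_other = 0.2577 K/W
k = L/(R·A) = 0.1/(0.2577×9.14)

k ≈ 0.0425 W/(m·K)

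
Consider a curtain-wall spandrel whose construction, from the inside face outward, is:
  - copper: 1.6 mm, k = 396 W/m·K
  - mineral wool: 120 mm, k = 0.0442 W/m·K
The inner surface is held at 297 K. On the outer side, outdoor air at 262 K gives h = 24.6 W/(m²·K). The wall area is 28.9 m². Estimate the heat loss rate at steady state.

Series thermal resistances:
R_copper = L/(kA) = 0.0016/(396×28.9) = 1.398×10^-7 K/W
R_mineral wool = L/(kA) = 0.12/(0.0442×28.9) = 0.09394 K/W
R_outer film = 1/(h_o·A) = 1/(24.6×28.9) = 0.001407 K/W
R_total = 0.09535 K/W
Q = ΔT / R_total = 35 / 0.09535

Q ≈ 367 W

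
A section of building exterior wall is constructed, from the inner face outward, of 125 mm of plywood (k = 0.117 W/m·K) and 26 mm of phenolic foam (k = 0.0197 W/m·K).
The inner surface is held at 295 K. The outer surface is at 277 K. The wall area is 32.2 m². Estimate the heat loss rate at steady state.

Q ≈ 243 W

Treating each layer as a thermal resistance in series:
R_plywood = L/(kA) = 0.125/(0.117×32.2) = 0.03318 K/W
R_phenolic foam = L/(kA) = 0.026/(0.0197×32.2) = 0.04099 K/W
R_total = 0.07417 K/W
Q = ΔT / R_total = 18 / 0.07417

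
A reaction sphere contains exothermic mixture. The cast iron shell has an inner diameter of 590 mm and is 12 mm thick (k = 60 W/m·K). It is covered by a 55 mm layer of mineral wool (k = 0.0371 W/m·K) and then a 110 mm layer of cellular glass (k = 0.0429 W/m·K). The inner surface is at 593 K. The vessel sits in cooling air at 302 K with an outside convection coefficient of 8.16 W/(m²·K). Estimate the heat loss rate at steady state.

Q ≈ 127 W

For a spherical shell R = (1/r₁ − 1/r₂)/(4πk); film R = 1/(h·4πr²). In series:
R_cast iron shell = (1/0.295 − 1/0.307)/(4π×60) = 1.757×10^-4 K/W
R_mineral wool = (1/0.307 − 1/0.362)/(4π×0.0371) = 1.062 K/W
R_cellular glass = (1/0.362 − 1/0.472)/(4π×0.0429) = 1.194 K/W
R_outer film = 1/(h·4πr_o²) = 1/(8.16×4π×0.472²) = 0.04377 K/W
R_total = 2.3 K/W
Q = ΔT/R_total = 291/2.3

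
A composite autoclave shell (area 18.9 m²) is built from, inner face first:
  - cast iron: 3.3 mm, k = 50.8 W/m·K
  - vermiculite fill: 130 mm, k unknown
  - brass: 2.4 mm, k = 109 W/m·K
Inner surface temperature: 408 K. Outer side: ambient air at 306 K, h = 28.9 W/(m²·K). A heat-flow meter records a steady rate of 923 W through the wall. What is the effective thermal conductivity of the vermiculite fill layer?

k ≈ 0.0633 W/(m·K)

Using the resistance-network approach (series):
R_cast iron = L/(kA) = 0.0033/(50.8×18.9) = 3.437×10^-6 K/W
R_brass = L/(kA) = 0.0024/(109×18.9) = 1.165×10^-6 K/W
R_outer film = 1/(h_o·A) = 1/(28.9×18.9) = 0.001831 K/W
Sum of known resistances R_other = 0.001835 K/W
Total R = ΔT/Q = 102/923 = 0.1105 K/W
R_vermiculite fill = R_total − R_other = 0.1087 K/W
k = L/(R·A) = 0.13/(0.1087×18.9)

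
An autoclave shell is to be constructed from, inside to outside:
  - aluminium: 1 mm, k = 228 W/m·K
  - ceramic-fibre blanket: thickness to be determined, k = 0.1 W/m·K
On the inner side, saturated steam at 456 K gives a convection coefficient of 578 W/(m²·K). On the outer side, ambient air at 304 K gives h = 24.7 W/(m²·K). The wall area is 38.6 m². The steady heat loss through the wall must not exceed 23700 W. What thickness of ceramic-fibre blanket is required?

Using the resistance-network approach (series):
R_inner film = 1/(h_i·A) = 1/(578×38.6) = 4.482×10^-5 K/W
R_aluminium = L/(kA) = 0.001/(228×38.6) = 1.136×10^-7 K/W
R_outer film = 1/(h_o·A) = 1/(24.7×38.6) = 0.001049 K/W
Sum of the known resistances R_other = 0.001094 K/W
Required total resistance R_tot = ΔT/Q_allow = 152/23700 = 0.006414 K/W
R_ceramic-fibre blanket = R_tot − R_other = 0.00532 K/W
L = R·k·A = 0.00532×0.1×38.6

L ≈ 20.5 mm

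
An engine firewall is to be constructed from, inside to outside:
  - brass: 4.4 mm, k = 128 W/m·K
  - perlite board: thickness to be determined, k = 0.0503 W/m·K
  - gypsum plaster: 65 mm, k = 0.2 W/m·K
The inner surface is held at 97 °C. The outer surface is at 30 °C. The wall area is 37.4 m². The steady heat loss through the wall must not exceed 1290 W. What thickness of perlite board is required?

L ≈ 81.4 mm

Using the resistance-network approach (series):
R_brass = L/(kA) = 0.0044/(128×37.4) = 9.191×10^-7 K/W
R_gypsum plaster = L/(kA) = 0.065/(0.2×37.4) = 0.00869 K/W
Sum of the known resistances R_other = 0.008691 K/W
Required total resistance R_tot = ΔT/Q_allow = 67/1290 = 0.05194 K/W
R_perlite board = R_tot − R_other = 0.04325 K/W
L = R·k·A = 0.04325×0.0503×37.4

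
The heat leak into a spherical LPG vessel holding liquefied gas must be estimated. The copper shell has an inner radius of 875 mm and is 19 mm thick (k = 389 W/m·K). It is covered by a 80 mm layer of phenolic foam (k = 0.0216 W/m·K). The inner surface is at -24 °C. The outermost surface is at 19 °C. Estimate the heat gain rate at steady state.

Q ≈ 127 W

Spherical conduction: R = (1/r_in − 1/r_out)/(4πk) per layer; series-sum.
R_copper shell = (1/0.875 − 1/0.894)/(4π×389) = 4.969×10^-6 K/W
R_phenolic foam = (1/0.894 − 1/0.974)/(4π×0.0216) = 0.3385 K/W
R_total = 0.3385 K/W
Q = ΔT/R_total = 43/0.3385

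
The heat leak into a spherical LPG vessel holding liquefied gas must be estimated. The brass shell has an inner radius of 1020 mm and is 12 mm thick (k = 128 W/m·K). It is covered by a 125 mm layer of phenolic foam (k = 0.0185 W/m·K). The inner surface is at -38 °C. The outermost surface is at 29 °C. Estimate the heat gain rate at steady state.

Q ≈ 149 W

Each spherical layer contributes R = (1/r_i − 1/r_o)/(4πk):
R_brass shell = (1/1.02 − 1/1.032)/(4π×128) = 7.087×10^-6 K/W
R_phenolic foam = (1/1.032 − 1/1.157)/(4π×0.0185) = 0.4503 K/W
R_total = 0.4503 K/W
Q = ΔT/R_total = 67/0.4503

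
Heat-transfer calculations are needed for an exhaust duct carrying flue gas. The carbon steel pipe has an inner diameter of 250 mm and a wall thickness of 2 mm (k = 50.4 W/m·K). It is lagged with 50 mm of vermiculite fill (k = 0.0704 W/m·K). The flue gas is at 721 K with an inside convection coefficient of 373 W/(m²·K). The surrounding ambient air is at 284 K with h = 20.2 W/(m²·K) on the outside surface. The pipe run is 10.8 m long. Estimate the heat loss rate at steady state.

Cylindrical conduction, so R = ln(r₂/r₁)/(2πkL) per layer, in series:
R_inner film = 1/(h_i·2πr₁L) = 1/(373×2π×0.125×10.8) = 3.161×10^-4 K/W
R_carbon steel pipe wall = ln(127/125)/(2π×50.4×10.8) = 4.641×10^-6 K/W
R_vermiculite fill = ln(177/127)/(2π×0.0704×10.8) = 0.06949 K/W
R_outer film = 1/(h_o·2πr_oL) = 1/(20.2×2π×0.177×10.8) = 0.004122 K/W
R_total = 0.07393 K/W
Q = ΔT/R_total = 437/0.07393

Q ≈ 5910 W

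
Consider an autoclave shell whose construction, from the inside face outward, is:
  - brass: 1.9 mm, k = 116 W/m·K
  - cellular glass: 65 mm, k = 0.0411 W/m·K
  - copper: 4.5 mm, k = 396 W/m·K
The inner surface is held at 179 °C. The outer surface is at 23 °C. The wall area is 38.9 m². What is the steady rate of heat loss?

Q ≈ 3840 W

Using the resistance-network approach (series):
R_brass = L/(kA) = 0.0019/(116×38.9) = 4.211×10^-7 K/W
R_cellular glass = L/(kA) = 0.065/(0.0411×38.9) = 0.04066 K/W
R_copper = L/(kA) = 0.0045/(396×38.9) = 2.921×10^-7 K/W
R_total = 0.04066 K/W
Q = ΔT / R_total = 156 / 0.04066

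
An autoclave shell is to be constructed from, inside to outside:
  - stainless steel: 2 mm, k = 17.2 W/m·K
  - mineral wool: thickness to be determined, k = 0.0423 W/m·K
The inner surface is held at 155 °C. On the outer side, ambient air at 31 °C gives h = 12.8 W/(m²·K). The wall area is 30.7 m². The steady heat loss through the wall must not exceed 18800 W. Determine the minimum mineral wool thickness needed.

L ≈ 5.26 mm

Model the wall as resistances in series:
R_stainless steel = L/(kA) = 0.002/(17.2×30.7) = 3.788×10^-6 K/W
R_outer film = 1/(h_o·A) = 1/(12.8×30.7) = 0.002545 K/W
Sum of the known resistances R_other = 0.002549 K/W
Required total resistance R_tot = ΔT/Q_allow = 124/18800 = 0.006596 K/W
R_mineral wool = R_tot − R_other = 0.004047 K/W
L = R·k·A = 0.004047×0.0423×30.7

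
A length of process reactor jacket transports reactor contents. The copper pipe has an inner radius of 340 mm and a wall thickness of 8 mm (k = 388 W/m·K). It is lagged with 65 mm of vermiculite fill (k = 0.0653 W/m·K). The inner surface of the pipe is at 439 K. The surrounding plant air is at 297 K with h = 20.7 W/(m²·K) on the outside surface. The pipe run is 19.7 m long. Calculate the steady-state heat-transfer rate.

Treating each annulus and film as a series resistance:
R_copper pipe wall = ln(348/340)/(2π×388×19.7) = 4.843×10^-7 K/W
R_vermiculite fill = ln(413/348)/(2π×0.0653×19.7) = 0.02119 K/W
R_outer film = 1/(h_o·2πr_oL) = 1/(20.7×2π×0.413×19.7) = 9.45×10^-4 K/W
R_total = 0.02213 K/W
Q = ΔT/R_total = 142/0.02213

Q ≈ 6420 W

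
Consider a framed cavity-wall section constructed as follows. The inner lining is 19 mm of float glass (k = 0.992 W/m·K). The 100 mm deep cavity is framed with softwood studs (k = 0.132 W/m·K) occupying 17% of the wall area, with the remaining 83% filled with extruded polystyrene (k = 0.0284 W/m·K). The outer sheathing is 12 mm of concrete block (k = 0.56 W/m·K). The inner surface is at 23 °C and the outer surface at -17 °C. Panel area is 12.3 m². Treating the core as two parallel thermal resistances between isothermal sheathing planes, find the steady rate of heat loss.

Sheathing layers in series; stud and cavity paths in parallel between them.
R_inner = 0.019/(0.992×12.3) = 0.001557 K/W
R_stud  = 0.1/(0.132×0.17×12.3) = 0.3623 K/W
R_cav   = 0.1/(0.0284×0.83×12.3) = 0.3449 K/W
1/R_core = 1/R_stud + 1/R_cav → R_core = 0.1767 K/W
R_outer = 0.012/(0.56×12.3) = 0.001742 K/W
R_total = 0.18 K/W
Q = ΔT/R_total = 40/0.18

Q ≈ 222 W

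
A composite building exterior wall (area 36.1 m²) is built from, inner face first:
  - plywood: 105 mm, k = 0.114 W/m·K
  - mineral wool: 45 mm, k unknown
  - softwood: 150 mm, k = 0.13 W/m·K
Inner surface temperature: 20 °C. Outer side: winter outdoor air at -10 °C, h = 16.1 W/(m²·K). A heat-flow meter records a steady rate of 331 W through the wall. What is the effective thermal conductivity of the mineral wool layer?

k ≈ 0.0397 W/(m·K)

Using the resistance-network approach (series):
R_plywood = L/(kA) = 0.105/(0.114×36.1) = 0.02551 K/W
R_softwood = L/(kA) = 0.15/(0.13×36.1) = 0.03196 K/W
R_outer film = 1/(h_o·A) = 1/(16.1×36.1) = 0.001721 K/W
Sum of known resistances R_other = 0.0592 K/W
Total R = ΔT/Q = 30/331 = 0.09063 K/W
R_mineral wool = R_total − R_other = 0.03144 K/W
k = L/(R·A) = 0.045/(0.03144×36.1)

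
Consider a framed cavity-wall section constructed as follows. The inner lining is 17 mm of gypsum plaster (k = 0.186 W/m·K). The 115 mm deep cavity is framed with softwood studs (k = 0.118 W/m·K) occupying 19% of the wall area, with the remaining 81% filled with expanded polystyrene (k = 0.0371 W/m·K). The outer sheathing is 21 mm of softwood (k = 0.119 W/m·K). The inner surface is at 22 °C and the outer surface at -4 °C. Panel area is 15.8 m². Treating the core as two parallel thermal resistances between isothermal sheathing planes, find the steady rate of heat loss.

Q ≈ 167 W

Sheathing layers in series; stud and cavity paths in parallel between them.
R_inner = 0.017/(0.186×15.8) = 0.005785 K/W
R_stud  = 0.115/(0.118×0.19×15.8) = 0.3246 K/W
R_cav   = 0.115/(0.0371×0.81×15.8) = 0.2422 K/W
1/R_core = 1/R_stud + 1/R_cav → R_core = 0.1387 K/W
R_outer = 0.021/(0.119×15.8) = 0.01117 K/W
R_total = 0.1557 K/W
Q = ΔT/R_total = 26/0.1557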